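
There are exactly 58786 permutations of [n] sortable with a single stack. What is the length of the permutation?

Stack-sortable permutations of [n] are counted by C_n, and C_11 = 58786.

11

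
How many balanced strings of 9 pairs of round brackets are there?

4862

With 9 pairs the number of balanced bracket strings is the Catalan number C_9.
C_9 = C(18,9)/10 = 48620/10 = 4862.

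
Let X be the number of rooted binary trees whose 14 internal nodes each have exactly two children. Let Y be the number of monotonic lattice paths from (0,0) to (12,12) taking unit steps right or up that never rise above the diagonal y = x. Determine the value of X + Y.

The number of full binary trees on 14 internal nodes is the Catalan number C_14. So X = C_14 = 2674440.
Monotone paths in an n×n grid that stay weakly below the diagonal are counted by C_n; here n = 12. So Y = C_12 = 208012.
X + Y = 2674440 + 208012 = 2882452.

2882452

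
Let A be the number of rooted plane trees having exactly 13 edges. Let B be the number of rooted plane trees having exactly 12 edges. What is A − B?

A rooted plane tree with 13 edges has 14 nodes, and the count is C_13. So A = C_13 = 742900.
Rooted ordered trees with n edges are counted by C_n; here n = 12. So B = C_12 = 208012.
A − B = 742900 − 208012 = 534888.

534888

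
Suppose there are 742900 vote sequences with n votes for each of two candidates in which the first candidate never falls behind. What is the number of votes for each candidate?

13

Such ballot sequences with n votes each are counted by C_n, and C_13 = 742900.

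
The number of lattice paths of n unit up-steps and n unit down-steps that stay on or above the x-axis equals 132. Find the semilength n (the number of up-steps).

Dyck paths of semilength n are counted by C_n. The Catalan number equal to 132 is C_6.

6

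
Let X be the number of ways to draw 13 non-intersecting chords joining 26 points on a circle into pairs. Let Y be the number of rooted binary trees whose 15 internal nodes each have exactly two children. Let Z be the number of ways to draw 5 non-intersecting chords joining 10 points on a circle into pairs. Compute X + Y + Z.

10437787

Pairing 26 circle points by 13 non-crossing chords gives C_13 matchings. So X = C_13 = 742900.
Full binary trees with n internal nodes are counted by C_n; here n = 15. So Y = C_15 = 9694845.
Non-crossing perfect matchings of 2n points on a circle are counted by C_n; with 10 points, n = 5. So Z = C_5 = 42.
X + Y + Z = 742900 + 9694845 + 42 = 10437787.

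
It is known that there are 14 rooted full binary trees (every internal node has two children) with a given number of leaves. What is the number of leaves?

Full binary trees with L leaves are counted by C_{L−1}. The Catalan number equal to 14 is C_4.
So the index is 4, and the number of leaves is 4 + 1 = 5.

5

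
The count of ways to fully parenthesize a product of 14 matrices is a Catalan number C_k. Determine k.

Ways to associate a product of 14 factors correspond to binary trees on 14 leaves, so the count is C_13.

13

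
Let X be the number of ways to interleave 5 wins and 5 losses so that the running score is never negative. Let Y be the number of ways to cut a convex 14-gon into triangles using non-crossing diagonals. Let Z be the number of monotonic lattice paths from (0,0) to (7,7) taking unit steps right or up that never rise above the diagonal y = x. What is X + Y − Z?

Ballot sequences with n votes each where one side never trails are Dyck words, counted by C_n; here n = 5. So X = C_5 = 42.
A convex 14-gon is triangulated into 12 triangles, and the number of such triangulations is the Catalan number C_{14−2} = C_12. So Y = C_12 = 208012.
Sub-diagonal monotone paths from (0,0) to (7,7) biject with Dyck paths of semilength 7, giving C_7. So Z = C_7 = 429.
X + Y − Z = 42 + 208012 − 429 = 207625.

207625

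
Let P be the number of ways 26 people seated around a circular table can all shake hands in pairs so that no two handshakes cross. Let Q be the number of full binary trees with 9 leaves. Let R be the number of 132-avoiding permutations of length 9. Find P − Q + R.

746332

With 26 = 2·13 people, non-crossing handshake pairings are non-crossing perfect matchings on a circle, counted by C_13. So P = C_13 = 742900.
A full binary tree with L leaves has L−1 internal nodes and is counted by C_{L−1}; L = 9 gives C_8. So Q = C_8 = 1430.
Permutations of [n] avoiding any single length-3 pattern are counted by C_n; here n = 9. So R = C_9 = 4862.
P − Q + R = 742900 − 1430 + 4862 = 746332.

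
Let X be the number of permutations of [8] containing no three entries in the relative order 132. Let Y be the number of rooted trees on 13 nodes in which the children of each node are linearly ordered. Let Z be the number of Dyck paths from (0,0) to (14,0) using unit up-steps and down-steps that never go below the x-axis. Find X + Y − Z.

209013

Permutations of [n] avoiding any single length-3 pattern are counted by C_n; here n = 8. So X = C_8 = 1430.
A rooted plane tree on 13 nodes has 12 edges, and such trees are counted by C_12. So Y = C_12 = 208012.
Paths of 7 up- and 7 down-steps that never dip below the axis are Dyck paths; their count is C_7. So Z = C_7 = 429.
X + Y − Z = 1430 + 208012 − 429 = 209013.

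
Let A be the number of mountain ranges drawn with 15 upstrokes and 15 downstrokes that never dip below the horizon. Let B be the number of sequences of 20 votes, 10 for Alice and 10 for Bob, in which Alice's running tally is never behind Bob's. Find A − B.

Paths of 15 up- and 15 down-steps that never dip below the axis are Dyck paths; their count is C_15. So A = C_15 = 9694845.
Ballot sequences with n votes each where one side never trails are Dyck words, counted by C_n; here n = 10. So B = C_10 = 16796.
A − B = 9694845 − 16796 = 9678049.

9678049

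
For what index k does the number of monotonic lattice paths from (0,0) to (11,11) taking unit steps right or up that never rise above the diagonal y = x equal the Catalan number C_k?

Monotone paths in an n×n grid that stay weakly below the diagonal are counted by C_n; here n = 11.

11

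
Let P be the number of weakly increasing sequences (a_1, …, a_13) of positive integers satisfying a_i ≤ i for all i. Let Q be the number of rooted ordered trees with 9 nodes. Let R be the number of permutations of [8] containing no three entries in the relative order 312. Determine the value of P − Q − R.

Such sub-staircase sequences of length n are counted by C_n; here n = 13. So P = C_13 = 742900.
A rooted plane tree on 9 nodes has 8 edges, and such trees are counted by C_8. So Q = C_8 = 1430.
For any fixed pattern of length 3, the pattern-avoiding permutations of [8] number C_8. So R = C_8 = 1430.
P − Q − R = 742900 − 1430 − 1430 = 740040.

740040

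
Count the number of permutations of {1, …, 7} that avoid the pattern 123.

429

For any fixed pattern of length 3, the pattern-avoiding permutations of [7] number C_7.
C_7 = C_6 · 2(2·6+1)/(6+2) = 132 · 26/8 = 429.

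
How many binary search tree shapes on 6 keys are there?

There are C_n binary search tree shapes on n keys; with n = 6 that is C_6.
C_6 = C(12,6)/7 = 924/7 = 132.

132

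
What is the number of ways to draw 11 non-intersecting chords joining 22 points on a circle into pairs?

Non-crossing perfect matchings of 2n points on a circle are counted by C_n; with 22 points, n = 11.
C_11 = C(22,11)/12 = 705432/12 = 58786.

58786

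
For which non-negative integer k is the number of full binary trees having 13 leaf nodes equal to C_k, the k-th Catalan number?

A full binary tree with L leaves has L−1 internal nodes and is counted by C_{L−1}; L = 13 gives C_12.

12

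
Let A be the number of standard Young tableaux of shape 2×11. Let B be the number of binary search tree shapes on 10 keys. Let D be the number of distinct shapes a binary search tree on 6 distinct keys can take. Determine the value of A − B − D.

41858

Standard Young tableaux of shape 2×n are counted by C_n; here n = 11. So A = C_11 = 58786.
Rooted binary trees with 10 nodes (each child slot possibly empty) number C_10. So B = C_10 = 16796.
Rooted binary trees with 6 nodes (each child slot possibly empty) number C_6. So D = C_6 = 132.
A − B − D = 58786 − 16796 − 132 = 41858.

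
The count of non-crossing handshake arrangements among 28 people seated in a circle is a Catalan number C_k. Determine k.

With 28 = 2·14 people, non-crossing handshake pairings are non-crossing perfect matchings on a circle, counted by C_14.

14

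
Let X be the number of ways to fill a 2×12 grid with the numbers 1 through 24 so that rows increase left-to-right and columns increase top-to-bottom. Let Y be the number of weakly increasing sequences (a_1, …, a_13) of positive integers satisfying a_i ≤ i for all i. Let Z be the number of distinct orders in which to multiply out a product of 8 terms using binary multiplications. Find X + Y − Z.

Standard Young tableaux of shape 2×n are counted by C_n; here n = 12. So X = C_12 = 208012.
Such sub-staircase sequences of length n are counted by C_n; here n = 13. So Y = C_13 = 742900.
Ways to associate a product of 8 factors correspond to binary trees on 8 leaves, so the count is C_7. So Z = C_7 = 429.
X + Y − Z = 208012 + 742900 − 429 = 950483.

950483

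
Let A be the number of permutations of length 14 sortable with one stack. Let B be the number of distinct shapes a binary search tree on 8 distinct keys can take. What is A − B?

By Knuth's characterisation, the stack-sortable permutations of length 14 are the 231-avoiders, numbering C_14. So A = C_14 = 2674440.
There are C_n binary search tree shapes on n keys; with n = 8 that is C_8. So B = C_8 = 1430.
A − B = 2674440 − 1430 = 2673010.

2673010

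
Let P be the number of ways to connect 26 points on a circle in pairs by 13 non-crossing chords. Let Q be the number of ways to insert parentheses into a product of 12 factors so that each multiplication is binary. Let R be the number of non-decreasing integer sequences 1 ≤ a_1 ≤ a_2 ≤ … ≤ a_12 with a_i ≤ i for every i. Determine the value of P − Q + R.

892126

Pairing 26 circle points by 13 non-crossing chords gives C_13 matchings. So P = C_13 = 742900.
Ways to associate a product of 12 factors correspond to binary trees on 12 leaves, so the count is C_11. So Q = C_11 = 58786.
Weakly increasing sequences with a_i ≤ i biject with Dyck paths of semilength 12, so there are C_12. So R = C_12 = 208012.
P − Q + R = 742900 − 58786 + 208012 = 892126.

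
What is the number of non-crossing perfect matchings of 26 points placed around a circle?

Non-crossing perfect matchings of 2n points on a circle are counted by C_n; with 26 points, n = 13.
C_13 = 742900.

742900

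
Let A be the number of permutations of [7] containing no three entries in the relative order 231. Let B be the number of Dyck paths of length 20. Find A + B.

17225

Permutations of [n] avoiding any single length-3 pattern are counted by C_n; here n = 7. So A = C_7 = 429.
Dyck paths of semilength n (length 2n) are counted by C_n; here n = 10. So B = C_10 = 16796.
A + B = 429 + 16796 = 17225.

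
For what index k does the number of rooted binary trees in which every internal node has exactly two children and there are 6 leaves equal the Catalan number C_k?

A full binary tree with L leaves has L−1 internal nodes and is counted by C_{L−1}; L = 6 gives C_5.

5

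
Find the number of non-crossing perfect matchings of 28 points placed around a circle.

Non-crossing perfect matchings of 2n points on a circle are counted by C_n; with 28 points, n = 14.
C_14 = 2674440.

2674440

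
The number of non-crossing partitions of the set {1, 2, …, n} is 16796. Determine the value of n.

Non-crossing partitions of [n] are counted by C_n, and C_10 = 16796.

10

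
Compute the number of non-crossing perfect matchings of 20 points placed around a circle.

16796

Pairing 20 circle points by 10 non-crossing chords gives C_10 matchings.
C_10 = 16796.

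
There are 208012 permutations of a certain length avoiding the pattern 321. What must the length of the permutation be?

Permutations of [n] avoiding a fixed length-3 pattern are counted by C_n. Since C_12 = 208012, the index is 12.

12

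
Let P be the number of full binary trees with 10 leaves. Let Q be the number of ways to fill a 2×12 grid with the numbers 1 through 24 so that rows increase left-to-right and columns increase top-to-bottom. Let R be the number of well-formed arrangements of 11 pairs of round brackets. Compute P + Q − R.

A full binary tree with L leaves has L−1 internal nodes and is counted by C_{L−1}; L = 10 gives C_9. So P = C_9 = 4862.
By the hook-length formula (or a Dyck-path bijection), SYT of shape 2×12 number C_12. So Q = C_12 = 208012.
A balanced arrangement of 11 bracket pairs is a Dyck word of semilength 11, so the count is C_11. So R = C_11 = 58786.
P + Q − R = 4862 + 208012 − 58786 = 154088.

154088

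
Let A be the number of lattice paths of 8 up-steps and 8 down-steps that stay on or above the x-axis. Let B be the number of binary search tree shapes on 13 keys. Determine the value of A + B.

A Dyck path with 8 up-steps and 8 down-steps has semilength 8, so there are C_8 of them. So A = C_8 = 1430.
Rooted binary trees with 13 nodes (each child slot possibly empty) number C_13. So B = C_13 = 742900.
A + B = 1430 + 742900 = 744330.

744330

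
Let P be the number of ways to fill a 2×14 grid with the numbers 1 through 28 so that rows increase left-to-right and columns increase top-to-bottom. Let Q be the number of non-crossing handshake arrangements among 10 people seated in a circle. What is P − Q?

By the hook-length formula (or a Dyck-path bijection), SYT of shape 2×14 number C_14. So P = C_14 = 2674440.
With 10 = 2·5 people, non-crossing handshake pairings are non-crossing perfect matchings on a circle, counted by C_5. So Q = C_5 = 42.
P − Q = 2674440 − 42 = 2674398.

2674398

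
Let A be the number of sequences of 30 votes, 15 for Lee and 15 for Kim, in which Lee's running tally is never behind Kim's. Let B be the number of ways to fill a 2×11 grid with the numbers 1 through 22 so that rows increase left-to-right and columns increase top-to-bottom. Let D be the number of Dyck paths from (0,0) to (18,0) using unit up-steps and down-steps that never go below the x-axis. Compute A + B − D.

9748769

Reading a vote for the leader as '(' and for the other as ')' turns such a sequence into a balanced string of 15 pairs, so the count is C_15. So A = C_15 = 9694845.
Standard Young tableaux of shape 2×n are counted by C_n; here n = 11. So B = C_11 = 58786.
Dyck paths of semilength n (length 2n) are counted by C_n; here n = 9. So D = C_9 = 4862.
A + B − D = 9694845 + 58786 − 4862 = 9748769.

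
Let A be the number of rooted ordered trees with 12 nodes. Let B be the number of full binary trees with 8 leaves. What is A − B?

58357

Rooted ordered (plane) trees on m nodes have m−1 edges and are counted by C_{m−1}; m = 12 gives C_11. So A = C_11 = 58786.
A full binary tree with L leaves has L−1 internal nodes and is counted by C_{L−1}; L = 8 gives C_7. So B = C_7 = 429.
A − B = 58786 − 429 = 58357.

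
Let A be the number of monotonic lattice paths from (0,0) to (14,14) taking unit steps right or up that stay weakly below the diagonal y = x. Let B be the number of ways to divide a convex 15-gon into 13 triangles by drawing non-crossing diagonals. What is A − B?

1931540

Sub-diagonal monotone paths from (0,0) to (14,14) biject with Dyck paths of semilength 14, giving C_14. So A = C_14 = 2674440.
The number of triangulations of a 15-gon is the Catalan number C_13 (index = sides − 2). So B = C_13 = 742900.
A − B = 2674440 − 742900 = 1931540.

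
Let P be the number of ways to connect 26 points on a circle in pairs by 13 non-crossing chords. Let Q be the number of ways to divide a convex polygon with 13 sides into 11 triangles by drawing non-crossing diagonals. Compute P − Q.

684114

Non-crossing perfect matchings of 2n points on a circle are counted by C_n; with 26 points, n = 13. So P = C_13 = 742900.
The number of triangulations of a 13-gon is the Catalan number C_11 (index = sides − 2). So Q = C_11 = 58786.
P − Q = 742900 − 58786 = 684114.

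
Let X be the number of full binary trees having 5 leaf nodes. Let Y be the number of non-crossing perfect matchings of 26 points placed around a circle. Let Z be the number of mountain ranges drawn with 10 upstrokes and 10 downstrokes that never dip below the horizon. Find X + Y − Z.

726118

A full binary tree with L leaves has L−1 internal nodes and is counted by C_{L−1}; L = 5 gives C_4. So X = C_4 = 14.
Pairing 26 circle points by 13 non-crossing chords gives C_13 matchings. So Y = C_13 = 742900.
Dyck paths of semilength n (length 2n) are counted by C_n; here n = 10. So Z = C_10 = 16796.
X + Y − Z = 14 + 742900 − 16796 = 726118.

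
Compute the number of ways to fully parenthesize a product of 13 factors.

208012

Bracketing 13 factors into binary products is counted by C_{13−1} = C_12.
C_12 = C(24,12)/13 = 2704156/13 = 208012.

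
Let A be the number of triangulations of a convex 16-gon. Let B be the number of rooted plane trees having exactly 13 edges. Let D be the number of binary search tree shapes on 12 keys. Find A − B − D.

A convex 16-gon is triangulated into 14 triangles, and the number of such triangulations is the Catalan number C_{16−2} = C_14. So A = C_14 = 2674440.
Rooted ordered trees with n edges are counted by C_n; here n = 13. So B = C_13 = 742900.
Binary trees (left/right distinguished) on n nodes are counted by C_n; here n = 12. So D = C_12 = 208012.
A − B − D = 2674440 − 742900 − 208012 = 1723528.

1723528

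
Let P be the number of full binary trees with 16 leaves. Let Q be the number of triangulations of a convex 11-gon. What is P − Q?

A full binary tree with L leaves has L−1 internal nodes and is counted by C_{L−1}; L = 16 gives C_15. So P = C_15 = 9694845.
The number of triangulations of an 11-gon is the Catalan number C_9 (index = sides − 2). So Q = C_9 = 4862.
P − Q = 9694845 − 4862 = 9689983.

9689983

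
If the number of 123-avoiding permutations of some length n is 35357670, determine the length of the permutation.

Permutations of [n] avoiding a fixed length-3 pattern are counted by C_n. The Catalan number equal to 35357670 is C_16.

16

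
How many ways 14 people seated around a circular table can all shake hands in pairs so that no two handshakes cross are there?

429

Non-crossing handshake pairings of 2n people are counted by C_n; 14 people gives n = 7.
C_7 = C(14,7)/8 = 3432/8 = 429.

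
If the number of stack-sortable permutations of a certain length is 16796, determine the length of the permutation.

10

Stack-sortable permutations of [n] are counted by C_n; 16796 = C_10.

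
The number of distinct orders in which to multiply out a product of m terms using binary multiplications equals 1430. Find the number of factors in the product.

9

Parenthesizations of m factors are counted by C_{m−1}. The Catalan number equal to 1430 is C_8.
So the index is 8, and the number of factors is 8 + 1 = 9.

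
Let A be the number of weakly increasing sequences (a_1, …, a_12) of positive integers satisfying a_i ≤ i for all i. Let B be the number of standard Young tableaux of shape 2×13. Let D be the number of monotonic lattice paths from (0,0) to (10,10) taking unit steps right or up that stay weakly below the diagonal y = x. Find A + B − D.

Weakly increasing sequences with a_i ≤ i biject with Dyck paths of semilength 12, so there are C_12. So A = C_12 = 208012.
By the hook-length formula (or a Dyck-path bijection), SYT of shape 2×13 number C_13. So B = C_13 = 742900.
Sub-diagonal monotone paths from (0,0) to (10,10) biject with Dyck paths of semilength 10, giving C_10. So D = C_10 = 16796.
A + B − D = 208012 + 742900 − 16796 = 934116.

934116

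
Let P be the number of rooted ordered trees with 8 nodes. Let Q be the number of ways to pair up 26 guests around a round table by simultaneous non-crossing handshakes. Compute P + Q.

743329

Rooted ordered (plane) trees on m nodes have m−1 edges and are counted by C_{m−1}; m = 8 gives C_7. So P = C_7 = 429.
With 26 = 2·13 people, non-crossing handshake pairings are non-crossing perfect matchings on a circle, counted by C_13. So Q = C_13 = 742900.
P + Q = 429 + 742900 = 743329.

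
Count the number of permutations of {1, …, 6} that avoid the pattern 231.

Permutations of [n] avoiding any single length-3 pattern are counted by C_n; here n = 6.
C_6 = 132.

132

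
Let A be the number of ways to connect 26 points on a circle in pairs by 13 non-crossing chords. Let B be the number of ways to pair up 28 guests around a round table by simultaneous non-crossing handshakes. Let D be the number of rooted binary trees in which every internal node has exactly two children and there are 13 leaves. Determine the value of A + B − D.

Non-crossing perfect matchings of 2n points on a circle are counted by C_n; with 26 points, n = 13. So A = C_13 = 742900.
Non-crossing handshake pairings of 2n people are counted by C_n; 28 people gives n = 14. So B = C_14 = 2674440.
A full binary tree with L leaves has L−1 internal nodes and is counted by C_{L−1}; L = 13 gives C_12. So D = C_12 = 208012.
A + B − D = 742900 + 2674440 − 208012 = 3209328.

3209328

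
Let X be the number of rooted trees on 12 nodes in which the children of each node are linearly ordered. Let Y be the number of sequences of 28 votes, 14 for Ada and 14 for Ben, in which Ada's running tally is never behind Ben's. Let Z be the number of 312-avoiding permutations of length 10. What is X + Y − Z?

2716430

A rooted plane tree on 12 nodes has 11 edges, and such trees are counted by C_11. So X = C_11 = 58786.
Ballot sequences with n votes each where one side never trails are Dyck words, counted by C_n; here n = 14. So Y = C_14 = 2674440.
For any fixed pattern of length 3, the pattern-avoiding permutations of [10] number C_10. So Z = C_10 = 16796.
X + Y − Z = 58786 + 2674440 − 16796 = 2716430.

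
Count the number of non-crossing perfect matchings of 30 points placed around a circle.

9694845

Pairing 30 circle points by 15 non-crossing chords gives C_15 matchings.
C_15 = C_14 · 2(2·14+1)/(14+2) = 2674440 · 58/16 = 9694845.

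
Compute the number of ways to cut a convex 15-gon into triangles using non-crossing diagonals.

The number of triangulations of a 15-gon is the Catalan number C_13 (index = sides − 2).
C_13 = 742900.

742900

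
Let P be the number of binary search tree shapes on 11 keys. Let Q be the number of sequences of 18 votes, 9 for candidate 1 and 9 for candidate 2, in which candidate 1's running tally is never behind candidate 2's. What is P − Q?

53924

There are C_n binary search tree shapes on n keys; with n = 11 that is C_11. So P = C_11 = 58786.
Ballot sequences with n votes each where one side never trails are Dyck words, counted by C_n; here n = 9. So Q = C_9 = 4862.
P − Q = 58786 − 4862 = 53924.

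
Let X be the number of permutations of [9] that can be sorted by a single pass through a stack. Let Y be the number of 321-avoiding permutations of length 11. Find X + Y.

63648

Stack-sortable permutations are exactly the 231-avoiding ones, counted by C_n; here n = 9. So X = C_9 = 4862.
For any fixed pattern of length 3, the pattern-avoiding permutations of [11] number C_11. So Y = C_11 = 58786.
X + Y = 4862 + 58786 = 63648.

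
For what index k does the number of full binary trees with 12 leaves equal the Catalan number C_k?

11

A full binary tree with L leaves has L−1 internal nodes and is counted by C_{L−1}; L = 12 gives C_11.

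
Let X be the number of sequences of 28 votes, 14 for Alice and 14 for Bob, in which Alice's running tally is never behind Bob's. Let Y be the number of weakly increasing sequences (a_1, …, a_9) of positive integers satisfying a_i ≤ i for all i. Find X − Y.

2669578

Reading a vote for the leader as '(' and for the other as ')' turns such a sequence into a balanced string of 14 pairs, so the count is C_14. So X = C_14 = 2674440.
Weakly increasing sequences with a_i ≤ i biject with Dyck paths of semilength 9, so there are C_9. So Y = C_9 = 4862.
X − Y = 2674440 − 4862 = 2669578.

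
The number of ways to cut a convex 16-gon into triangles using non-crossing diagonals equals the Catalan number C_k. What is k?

A convex 16-gon is triangulated into 14 triangles, and the number of such triangulations is the Catalan number C_{16−2} = C_14.

14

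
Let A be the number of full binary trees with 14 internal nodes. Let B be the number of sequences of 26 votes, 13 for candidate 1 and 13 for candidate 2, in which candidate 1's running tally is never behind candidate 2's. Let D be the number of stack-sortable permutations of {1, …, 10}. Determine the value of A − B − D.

The number of full binary trees on 14 internal nodes is the Catalan number C_14. So A = C_14 = 2674440.
Ballot sequences with n votes each where one side never trails are Dyck words, counted by C_n; here n = 13. So B = C_13 = 742900.
Stack-sortable permutations are exactly the 231-avoiding ones, counted by C_n; here n = 10. So D = C_10 = 16796.
A − B − D = 2674440 − 742900 − 16796 = 1914744.

1914744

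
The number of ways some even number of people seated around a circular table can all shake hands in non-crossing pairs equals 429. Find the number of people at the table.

14

Non-crossing handshake pairings of 2n people are counted by C_n. Since C_7 = 429, the index is 7.
So n = 7, and there are 2n = 14 people.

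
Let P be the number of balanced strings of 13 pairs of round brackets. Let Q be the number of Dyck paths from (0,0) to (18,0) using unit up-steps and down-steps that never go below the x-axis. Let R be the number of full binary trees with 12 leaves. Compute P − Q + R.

Balanced strings of n pairs of brackets are counted by C_n; here n = 13. So P = C_13 = 742900.
A Dyck path with 9 up-steps and 9 down-steps has semilength 9, so there are C_9 of them. So Q = C_9 = 4862.
Full binary trees with 12 leaves have 12−1 = 11 internal nodes, so there are C_11 of them. So R = C_11 = 58786.
P − Q + R = 742900 − 4862 + 58786 = 796824.

796824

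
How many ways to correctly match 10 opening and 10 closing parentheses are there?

16796

A balanced arrangement of 10 bracket pairs is a Dyck word of semilength 10, so the count is C_10.
C_10 = C(20,10)/11 = 184756/11 = 16796.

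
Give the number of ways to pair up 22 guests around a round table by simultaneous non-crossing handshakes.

58786

Non-crossing handshake pairings of 2n people are counted by C_n; 22 people gives n = 11.
C_11 = C(22,11)/12 = 705432/12 = 58786.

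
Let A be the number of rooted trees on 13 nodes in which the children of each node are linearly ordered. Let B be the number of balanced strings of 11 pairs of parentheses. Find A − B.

A rooted plane tree on 13 nodes has 12 edges, and such trees are counted by C_12. So A = C_12 = 208012.
Balanced strings of n pairs of brackets are counted by C_n; here n = 11. So B = C_11 = 58786.
A − B = 208012 − 58786 = 149226.

149226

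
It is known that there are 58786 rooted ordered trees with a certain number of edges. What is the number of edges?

11

Rooted ordered trees with n edges are counted by C_n; 58786 = C_11.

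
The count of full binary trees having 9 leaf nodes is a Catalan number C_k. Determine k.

8

A full binary tree with L leaves has L−1 internal nodes and is counted by C_{L−1}; L = 9 gives C_8.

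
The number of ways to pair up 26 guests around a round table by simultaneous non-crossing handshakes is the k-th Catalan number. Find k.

13

With 26 = 2·13 people, non-crossing handshake pairings are non-crossing perfect matchings on a circle, counted by C_13.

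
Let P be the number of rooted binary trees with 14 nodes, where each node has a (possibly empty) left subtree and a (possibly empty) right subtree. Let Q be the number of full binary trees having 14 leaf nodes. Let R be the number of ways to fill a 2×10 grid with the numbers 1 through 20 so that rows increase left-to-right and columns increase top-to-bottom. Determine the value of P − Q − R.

Rooted binary trees with 14 nodes (each child slot possibly empty) number C_14. So P = C_14 = 2674440.
A full binary tree with L leaves has L−1 internal nodes and is counted by C_{L−1}; L = 14 gives C_13. So Q = C_13 = 742900.
By the hook-length formula (or a Dyck-path bijection), SYT of shape 2×10 number C_10. So R = C_10 = 16796.
P − Q − R = 2674440 − 742900 − 16796 = 1914744.

1914744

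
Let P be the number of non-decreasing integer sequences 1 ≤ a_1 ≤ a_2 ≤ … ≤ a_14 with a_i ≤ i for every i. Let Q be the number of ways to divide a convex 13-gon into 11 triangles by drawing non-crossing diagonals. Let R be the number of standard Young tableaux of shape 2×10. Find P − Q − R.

2598858

Such sub-staircase sequences of length n are counted by C_n; here n = 14. So P = C_14 = 2674440.
The number of triangulations of a 13-gon is the Catalan number C_11 (index = sides − 2). So Q = C_11 = 58786.
By the hook-length formula (or a Dyck-path bijection), SYT of shape 2×10 number C_10. So R = C_10 = 16796.
P − Q − R = 2674440 − 58786 − 16796 = 2598858.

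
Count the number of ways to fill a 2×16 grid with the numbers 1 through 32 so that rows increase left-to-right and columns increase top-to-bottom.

35357670

By the hook-length formula (or a Dyck-path bijection), SYT of shape 2×16 number C_16.
C_16 = C_15 · 2(2·15+1)/(15+2) = 9694845 · 62/17 = 35357670.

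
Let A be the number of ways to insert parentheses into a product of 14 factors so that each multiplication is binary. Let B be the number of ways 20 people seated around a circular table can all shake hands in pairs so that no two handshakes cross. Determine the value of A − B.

Parenthesizations of m factors correspond to full binary trees with m leaves, counted by C_{m−1}; m = 14 gives C_13. So A = C_13 = 742900.
Non-crossing handshake pairings of 2n people are counted by C_n; 20 people gives n = 10. So B = C_10 = 16796.
A − B = 742900 − 16796 = 726104.

726104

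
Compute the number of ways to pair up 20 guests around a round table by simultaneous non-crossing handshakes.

With 20 = 2·10 people, non-crossing handshake pairings are non-crossing perfect matchings on a circle, counted by C_10.
C_10 = C(20,10)/11 = 184756/11 = 16796.

16796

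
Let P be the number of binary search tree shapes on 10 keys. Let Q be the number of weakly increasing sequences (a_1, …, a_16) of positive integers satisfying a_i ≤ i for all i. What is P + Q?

35374466

There are C_n binary search tree shapes on n keys; with n = 10 that is C_10. So P = C_10 = 16796.
Such sub-staircase sequences of length n are counted by C_n; here n = 16. So Q = C_16 = 35357670.
P + Q = 16796 + 35357670 = 35374466.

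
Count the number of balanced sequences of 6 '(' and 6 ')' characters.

Balanced strings of n pairs of brackets are counted by C_n; here n = 6.
C_6 = 132.

132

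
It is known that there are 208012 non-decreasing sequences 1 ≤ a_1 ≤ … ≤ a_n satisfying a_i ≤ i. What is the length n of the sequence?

12

Such sub-staircase sequences of length n are counted by C_n, and C_12 = 208012.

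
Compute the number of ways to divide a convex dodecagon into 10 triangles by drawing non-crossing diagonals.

16796

The number of triangulations of a 12-gon is the Catalan number C_10 (index = sides − 2).
C_10 = C_9 · 2(2·9+1)/(9+2) = 4862 · 38/11 = 16796.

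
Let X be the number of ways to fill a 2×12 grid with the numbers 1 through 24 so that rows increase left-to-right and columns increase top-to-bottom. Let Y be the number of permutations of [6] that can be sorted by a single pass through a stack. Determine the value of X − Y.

By the hook-length formula (or a Dyck-path bijection), SYT of shape 2×12 number C_12. So X = C_12 = 208012.
By Knuth's characterisation, the stack-sortable permutations of length 6 are the 231-avoiders, numbering C_6. So Y = C_6 = 132.
X − Y = 208012 − 132 = 207880.

207880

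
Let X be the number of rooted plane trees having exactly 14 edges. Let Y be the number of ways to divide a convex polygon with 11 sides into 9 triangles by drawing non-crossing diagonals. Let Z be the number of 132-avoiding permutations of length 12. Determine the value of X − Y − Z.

2461566

A rooted plane tree with 14 edges has 15 nodes, and the count is C_14. So X = C_14 = 2674440.
The number of triangulations of an 11-gon is the Catalan number C_9 (index = sides − 2). So Y = C_9 = 4862.
For any fixed pattern of length 3, the pattern-avoiding permutations of [12] number C_12. So Z = C_12 = 208012.
X − Y − Z = 2674440 − 4862 − 208012 = 2461566.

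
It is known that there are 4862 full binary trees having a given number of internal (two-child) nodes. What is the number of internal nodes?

Full binary trees with n internal nodes are counted by C_n. The Catalan number equal to 4862 is C_9.

9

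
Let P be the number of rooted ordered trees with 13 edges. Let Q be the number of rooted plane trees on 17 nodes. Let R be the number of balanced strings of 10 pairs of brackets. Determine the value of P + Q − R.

A rooted plane tree with 13 edges has 14 nodes, and the count is C_13. So P = C_13 = 742900.
A rooted plane tree on 17 nodes has 16 edges, and such trees are counted by C_16. So Q = C_16 = 35357670.
Balanced strings of n pairs of brackets are counted by C_n; here n = 10. So R = C_10 = 16796.
P + Q − R = 742900 + 35357670 − 16796 = 36083774.

36083774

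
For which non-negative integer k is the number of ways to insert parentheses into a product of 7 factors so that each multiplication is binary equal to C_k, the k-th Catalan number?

Bracketing 7 factors into binary products is counted by C_{7−1} = C_6.

6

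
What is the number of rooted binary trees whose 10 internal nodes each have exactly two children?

The number of full binary trees on 10 internal nodes is the Catalan number C_10.
C_10 = C_9 · 2(2·9+1)/(9+2) = 4862 · 38/11 = 16796.

16796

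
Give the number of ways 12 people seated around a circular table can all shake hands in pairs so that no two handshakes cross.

132

With 12 = 2·6 people, non-crossing handshake pairings are non-crossing perfect matchings on a circle, counted by C_6.
C_6 = C(12,6)/7 = 924/7 = 132.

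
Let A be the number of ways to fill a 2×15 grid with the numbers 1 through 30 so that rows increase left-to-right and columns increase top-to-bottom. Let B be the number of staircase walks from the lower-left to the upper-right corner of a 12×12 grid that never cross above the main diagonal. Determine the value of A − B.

9486833

Standard Young tableaux of shape 2×n are counted by C_n; here n = 15. So A = C_15 = 9694845.
Sub-diagonal monotone paths from (0,0) to (12,12) biject with Dyck paths of semilength 12, giving C_12. So B = C_12 = 208012.
A − B = 9694845 − 208012 = 9486833.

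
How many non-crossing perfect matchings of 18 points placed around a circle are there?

Pairing 18 circle points by 9 non-crossing chords gives C_9 matchings.
C_9 = C(18,9)/10 = 48620/10 = 4862.

4862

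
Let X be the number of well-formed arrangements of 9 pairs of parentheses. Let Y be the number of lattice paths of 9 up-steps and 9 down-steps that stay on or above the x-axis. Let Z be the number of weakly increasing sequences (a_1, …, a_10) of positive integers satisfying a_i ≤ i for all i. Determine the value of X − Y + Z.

A balanced arrangement of 9 bracket pairs is a Dyck word of semilength 9, so the count is C_9. So X = C_9 = 4862.
Paths of 9 up- and 9 down-steps that never dip below the axis are Dyck paths; their count is C_9. So Y = C_9 = 4862.
Weakly increasing sequences with a_i ≤ i biject with Dyck paths of semilength 10, so there are C_10. So Z = C_10 = 16796.
X − Y + Z = 4862 − 4862 + 16796 = 16796.

16796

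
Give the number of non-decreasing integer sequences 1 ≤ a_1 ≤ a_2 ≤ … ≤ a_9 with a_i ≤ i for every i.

4862

Such sub-staircase sequences of length n are counted by C_n; here n = 9.
C_9 = 4862.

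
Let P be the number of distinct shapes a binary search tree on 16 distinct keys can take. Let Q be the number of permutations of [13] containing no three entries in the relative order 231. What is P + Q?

Rooted binary trees with 16 nodes (each child slot possibly empty) number C_16. So P = C_16 = 35357670.
For any fixed pattern of length 3, the pattern-avoiding permutations of [13] number C_13. So Q = C_13 = 742900.
P + Q = 35357670 + 742900 = 36100570.

36100570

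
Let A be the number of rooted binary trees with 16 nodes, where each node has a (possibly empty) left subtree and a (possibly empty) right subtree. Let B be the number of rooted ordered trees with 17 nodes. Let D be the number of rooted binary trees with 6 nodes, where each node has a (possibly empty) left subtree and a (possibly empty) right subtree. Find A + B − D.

Binary trees (left/right distinguished) on n nodes are counted by C_n; here n = 16. So A = C_16 = 35357670.
A rooted plane tree on 17 nodes has 16 edges, and such trees are counted by C_16. So B = C_16 = 35357670.
There are C_n binary search tree shapes on n keys; with n = 6 that is C_6. So D = C_6 = 132.
A + B − D = 35357670 + 35357670 − 132 = 70715208.

70715208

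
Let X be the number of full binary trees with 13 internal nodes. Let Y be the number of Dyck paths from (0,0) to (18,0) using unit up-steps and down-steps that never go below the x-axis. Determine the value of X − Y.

Full binary trees with n internal nodes are counted by C_n; here n = 13. So X = C_13 = 742900.
Dyck paths of semilength n (length 2n) are counted by C_n; here n = 9. So Y = C_9 = 4862.
X − Y = 742900 − 4862 = 738038.

738038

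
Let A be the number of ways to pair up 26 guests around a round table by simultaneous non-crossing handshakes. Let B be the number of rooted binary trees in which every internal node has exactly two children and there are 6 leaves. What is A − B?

742858

With 26 = 2·13 people, non-crossing handshake pairings are non-crossing perfect matchings on a circle, counted by C_13. So A = C_13 = 742900.
Full binary trees with 6 leaves have 6−1 = 5 internal nodes, so there are C_5 of them. So B = C_5 = 42.
A − B = 742900 − 42 = 742858.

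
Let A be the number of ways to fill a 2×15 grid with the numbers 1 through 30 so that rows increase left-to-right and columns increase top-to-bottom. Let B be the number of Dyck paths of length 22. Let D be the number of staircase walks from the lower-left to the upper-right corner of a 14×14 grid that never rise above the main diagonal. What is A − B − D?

Standard Young tableaux of shape 2×n are counted by C_n; here n = 15. So A = C_15 = 9694845.
A Dyck path with 11 up-steps and 11 down-steps has semilength 11, so there are C_11 of them. So B = C_11 = 58786.
Monotone paths in an n×n grid that stay weakly below the diagonal are counted by C_n; here n = 14. So D = C_14 = 2674440.
A − B − D = 9694845 − 58786 − 2674440 = 6961619.

6961619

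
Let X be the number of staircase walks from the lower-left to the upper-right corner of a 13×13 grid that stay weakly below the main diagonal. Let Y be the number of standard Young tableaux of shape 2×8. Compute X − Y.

741470

Sub-diagonal monotone paths from (0,0) to (13,13) biject with Dyck paths of semilength 13, giving C_13. So X = C_13 = 742900.
Standard Young tableaux of shape 2×n are counted by C_n; here n = 8. So Y = C_8 = 1430.
X − Y = 742900 − 1430 = 741470.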